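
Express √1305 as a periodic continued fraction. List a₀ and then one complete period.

a₀ = ⌊√1305⌋ = 36.
With m₀=0, d₀=1 and mₖ₊₁ = dₖaₖ − mₖ, dₖ₊₁ = (n − mₖ₊₁²)/dₖ, aₖ₊₁ = ⌊(a₀+mₖ₊₁)/dₖ₊₁⌋:
  k=1: m=36, d=9, a=8
  k=2: m=36, d=1, a=72
d=1 and a=2a₀=72 at k=2, so the next step gives (m, d) = (36, 9) again — its k=1 value — and the period has length 2.

[36; 8, 72]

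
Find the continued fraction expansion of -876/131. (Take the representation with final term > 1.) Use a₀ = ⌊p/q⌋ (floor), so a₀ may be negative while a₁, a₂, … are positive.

-876 = -7×131 + 41
131 = 3×41 + 8
41 = 5×8 + 1
8 = 8×1 + 0  (stop)
So -876/131 = [-7; 3, 5, 8].

[-7; 3, 5, 8]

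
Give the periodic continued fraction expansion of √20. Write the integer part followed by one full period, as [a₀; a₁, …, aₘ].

a₀ = ⌊√20⌋ = 4.
With m₀=0, d₀=1 and mₖ₊₁ = dₖaₖ − mₖ, dₖ₊₁ = (n − mₖ₊₁²)/dₖ, aₖ₊₁ = ⌊(a₀+mₖ₊₁)/dₖ₊₁⌋:
  k=1: m=4, d=4, a=2
  k=2: m=4, d=1, a=8
d=1 and a=2a₀=8 at k=2, so the next step gives (m, d) = (4, 4) again — its k=1 value — and the period has length 2.

[4; 2, 8]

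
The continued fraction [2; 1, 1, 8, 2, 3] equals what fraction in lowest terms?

Using pₖ = aₖpₖ₋₁ + pₖ₋₂ and qₖ = aₖqₖ₋₁ + qₖ₋₂:
  k=0: a=2, p=2, q=1
  k=1: a=1, p=3, q=1
  k=2: a=1, p=5, q=2
  k=3: a=8, p=43, q=17
  k=4: a=2, p=91, q=36
  k=5: a=3, p=316, q=125

316/125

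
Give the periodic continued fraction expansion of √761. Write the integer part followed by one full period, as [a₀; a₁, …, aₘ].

a₀ = ⌊√761⌋ = 27.
With m₀=0, d₀=1 and mₖ₊₁ = dₖaₖ − mₖ, dₖ₊₁ = (n − mₖ₊₁²)/dₖ, aₖ₊₁ = ⌊(a₀+mₖ₊₁)/dₖ₊₁⌋:
  k=1: m=27, d=32, a=1
  k=2: m=5, d=23, a=1
  k=3: m=18, d=19, a=2
  k=4: m=20, d=19, a=2
  k=5: m=18, d=23, a=1
  k=6: m=5, d=32, a=1
  k=7: m=27, d=1, a=54
d=1 and a=2a₀=54 at k=7, so the next step gives (m, d) = (27, 32) again — its k=1 value — and the period has length 7.

[27; 1, 1, 2, 2, 1, 1, 54]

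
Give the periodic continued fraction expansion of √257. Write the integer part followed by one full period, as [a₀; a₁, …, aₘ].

a₀ = ⌊√257⌋ = 16.
With m₀=0, d₀=1 and mₖ₊₁ = dₖaₖ − mₖ, dₖ₊₁ = (n − mₖ₊₁²)/dₖ, aₖ₊₁ = ⌊(a₀+mₖ₊₁)/dₖ₊₁⌋:
  k=1: m=16, d=1, a=32
d=1 and a=2a₀=32 at k=1, so the next step gives (m, d) = (16, 1) again — its k=1 value — and the period has length 1.

[16; 32]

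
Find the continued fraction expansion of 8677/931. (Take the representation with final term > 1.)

[9; 3, 8, 18, 2]

8677 = 9·931 + 298
931 = 3·298 + 37
298 = 8·37 + 2
37 = 18·2 + 1
2 = 2·1 + 0  (stop)
So 8677/931 = [9; 3, 8, 18, 2].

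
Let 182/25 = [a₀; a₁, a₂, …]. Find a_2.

182 = 7·25 + 7   →  a_0 = 7
25 = 3·7 + 4   →  a_1 = 3
7 = 1·4 + 3   →  a_2 = 1

1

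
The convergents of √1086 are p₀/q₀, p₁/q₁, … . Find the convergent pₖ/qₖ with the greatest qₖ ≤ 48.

725/22

√1086 = [32; 1, 20, 1, 64, …] (period length 4).
Convergents:
  p_0/q_0 = 32/1
  p_1/q_1 = 33/1
  p_2/q_2 = 692/21
  p_3/q_3 = 725/22
  p_4/q_4 = 47092/1429
q_3 = 22 ≤ 48 < 1429 = q_4, so the answer is 725/22.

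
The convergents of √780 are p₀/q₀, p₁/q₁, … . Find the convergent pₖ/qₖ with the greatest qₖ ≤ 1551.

√780 = [27; 1, 12, 1, 54, …] (period length 4).
Convergents:
  p_0/q_0 = 27/1
  p_1/q_1 = 28/1
  p_2/q_2 = 363/13
  p_3/q_3 = 391/14
  p_4/q_4 = 21477/769
  p_5/q_5 = 21868/783
  p_6/q_6 = 283893/10165
q_5 = 783 ≤ 1551 < 10165 = q_6, so the answer is 21868/783.

21868/783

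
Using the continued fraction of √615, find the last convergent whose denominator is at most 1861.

30751/1240

√615 = [24; 1, 3, 1, 48, …] (period length 4).
Convergents:
  p_0/q_0 = 24/1
  p_1/q_1 = 25/1
  p_2/q_2 = 99/4
  p_3/q_3 = 124/5
  p_4/q_4 = 6051/244
  p_5/q_5 = 6175/249
  p_6/q_6 = 24576/991
  p_7/q_7 = 30751/1240
  p_8/q_8 = 1500624/60511
q_7 = 1240 ≤ 1861 < 60511 = q_8, so the answer is 30751/1240.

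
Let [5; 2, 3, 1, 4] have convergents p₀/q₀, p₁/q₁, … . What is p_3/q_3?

Using pₖ = aₖpₖ₋₁ + pₖ₋₂, qₖ = aₖqₖ₋₁ + qₖ₋₂ (with p₋₁=1, p₋₂=0, q₋₁=0, q₋₂=1):
  k=0: a=5, p=5, q=1
  k=1: a=2, p=11, q=2
  k=2: a=3, p=38, q=7
  k=3: a=1, p=49, q=9

49/9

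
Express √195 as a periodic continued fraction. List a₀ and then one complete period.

a₀ = ⌊√195⌋ = 13.
With m₀=0, d₀=1 and mₖ₊₁ = dₖaₖ − mₖ, dₖ₊₁ = (n − mₖ₊₁²)/dₖ, aₖ₊₁ = ⌊(a₀+mₖ₊₁)/dₖ₊₁⌋:
  k=1: m=13, d=26, a=1
  k=2: m=13, d=1, a=26
d=1 and a=2a₀=26 at k=2, so the next step gives (m, d) = (13, 26) again — its k=1 value — and the period has length 2.

[13; 1, 26]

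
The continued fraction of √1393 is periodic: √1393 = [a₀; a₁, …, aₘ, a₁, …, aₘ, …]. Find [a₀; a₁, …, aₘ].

[37; 3, 10, 3, 74]

a₀ = ⌊√1393⌋ = 37.
With m₀=0, d₀=1 and mₖ₊₁ = dₖaₖ − mₖ, dₖ₊₁ = (n − mₖ₊₁²)/dₖ, aₖ₊₁ = ⌊(a₀+mₖ₊₁)/dₖ₊₁⌋:
  k=1: m=37, d=24, a=3
  k=2: m=35, d=7, a=10
  k=3: m=35, d=24, a=3
  k=4: m=37, d=1, a=74
d=1 and a=2a₀=74 at k=4, so the next step gives (m, d) = (37, 24) again — its k=1 value — and the period has length 4.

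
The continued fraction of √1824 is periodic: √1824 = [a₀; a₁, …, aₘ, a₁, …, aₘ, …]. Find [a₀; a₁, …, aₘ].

[42; 1, 2, 2, 2, 1, 84]

a₀ = ⌊√1824⌋ = 42.
With m₀=0, d₀=1 and mₖ₊₁ = dₖaₖ − mₖ, dₖ₊₁ = (n − mₖ₊₁²)/dₖ, aₖ₊₁ = ⌊(a₀+mₖ₊₁)/dₖ₊₁⌋:
  k=1: m=42, d=60, a=1
  k=2: m=18, d=25, a=2
  k=3: m=32, d=32, a=2
  k=4: m=32, d=25, a=2
  k=5: m=18, d=60, a=1
  k=6: m=42, d=1, a=84
d=1 and a=2a₀=84 at k=6, so the next step gives (m, d) = (42, 60) again — its k=1 value — and the period has length 6.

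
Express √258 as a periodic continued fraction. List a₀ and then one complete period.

a₀ = ⌊√258⌋ = 16.
With m₀=0, d₀=1 and mₖ₊₁ = dₖaₖ − mₖ, dₖ₊₁ = (n − mₖ₊₁²)/dₖ, aₖ₊₁ = ⌊(a₀+mₖ₊₁)/dₖ₊₁⌋:
  k=1: m=16, d=2, a=16
  k=2: m=16, d=1, a=32
d=1 and a=2a₀=32 at k=2, so the next step gives (m, d) = (16, 2) again — its k=1 value — and the period has length 2.

[16; 16, 32]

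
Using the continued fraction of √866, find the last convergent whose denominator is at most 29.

206/7

√866 = [29; 2, 2, 1, 28, 1, 2, 2, 58, …] (period length 8).
Convergents:
  p_0/q_0 = 29/1
  p_1/q_1 = 59/2
  p_2/q_2 = 147/5
  p_3/q_3 = 206/7
  p_4/q_4 = 5915/201
q_3 = 7 ≤ 29 < 201 = q_4, so the answer is 206/7.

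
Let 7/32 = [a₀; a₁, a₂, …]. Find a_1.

7 = 0·32 + 7   →  a_0 = 0
32 = 4·7 + 4   →  a_1 = 4

4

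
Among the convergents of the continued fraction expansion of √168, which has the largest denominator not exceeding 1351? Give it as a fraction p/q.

√168 = [12; 1, 24, …] (period length 2).
Convergents:
  p_0/q_0 = 12/1
  p_1/q_1 = 13/1
  p_2/q_2 = 324/25
  p_3/q_3 = 337/26
  p_4/q_4 = 8412/649
  p_5/q_5 = 8749/675
  p_6/q_6 = 218388/16849
q_5 = 675 ≤ 1351 < 16849 = q_6, so the answer is 8749/675.

8749/675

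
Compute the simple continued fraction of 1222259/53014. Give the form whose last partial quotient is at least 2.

[23; 18, 19, 1, 5, 2, 3, 3]

1222259 = 23·53014 + 2937
53014 = 18·2937 + 148
2937 = 19·148 + 125
148 = 1·125 + 23
125 = 5·23 + 10
23 = 2·10 + 3
10 = 3·3 + 1
3 = 3·1 + 0  (stop)
So 1222259/53014 = [23; 18, 19, 1, 5, 2, 3, 3].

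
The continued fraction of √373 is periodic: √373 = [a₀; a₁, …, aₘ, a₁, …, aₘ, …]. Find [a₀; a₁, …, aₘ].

[19; 3, 5, 5, 3, 38]

a₀ = ⌊√373⌋ = 19.
With m₀=0, d₀=1 and mₖ₊₁ = dₖaₖ − mₖ, dₖ₊₁ = (n − mₖ₊₁²)/dₖ, aₖ₊₁ = ⌊(a₀+mₖ₊₁)/dₖ₊₁⌋:
  k=1: m=19, d=12, a=3
  k=2: m=17, d=7, a=5
  k=3: m=18, d=7, a=5
  k=4: m=17, d=12, a=3
  k=5: m=19, d=1, a=38
d=1 and a=2a₀=38 at k=5, so the next step gives (m, d) = (19, 12) again — its k=1 value — and the period has length 5.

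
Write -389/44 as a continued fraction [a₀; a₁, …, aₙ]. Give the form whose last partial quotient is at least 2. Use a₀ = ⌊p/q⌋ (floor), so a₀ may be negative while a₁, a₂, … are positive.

-389 = -9*44 + 7
44 = 6*7 + 2
7 = 3*2 + 1
2 = 2*1 + 0  (stop)
So -389/44 = [-9; 6, 3, 2].

[-9; 6, 3, 2]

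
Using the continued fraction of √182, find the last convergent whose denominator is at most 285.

1457/108

√182 = [13; 2, 26, …] (period length 2).
Convergents:
  p_0/q_0 = 13/1
  p_1/q_1 = 27/2
  p_2/q_2 = 715/53
  p_3/q_3 = 1457/108
  p_4/q_4 = 38597/2861
q_3 = 108 ≤ 285 < 2861 = q_4, so the answer is 1457/108.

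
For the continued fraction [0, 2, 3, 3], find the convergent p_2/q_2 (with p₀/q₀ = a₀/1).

Using pₖ = aₖpₖ₋₁ + pₖ₋₂, qₖ = aₖqₖ₋₁ + qₖ₋₂ (with p₋₁=1, p₋₂=0, q₋₁=0, q₋₂=1):
  k=0: a=0, p=0, q=1
  k=1: a=2, p=1, q=2
  k=2: a=3, p=3, q=7

3/7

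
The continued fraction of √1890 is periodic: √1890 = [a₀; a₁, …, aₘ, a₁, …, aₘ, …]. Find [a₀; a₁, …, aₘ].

[43; 2, 9, 6, 9, 2, 86]

a₀ = ⌊√1890⌋ = 43.
With m₀=0, d₀=1 and mₖ₊₁ = dₖaₖ − mₖ, dₖ₊₁ = (n − mₖ₊₁²)/dₖ, aₖ₊₁ = ⌊(a₀+mₖ₊₁)/dₖ₊₁⌋:
  k=1: m=43, d=41, a=2
  k=2: m=39, d=9, a=9
  k=3: m=42, d=14, a=6
  k=4: m=42, d=9, a=9
  k=5: m=39, d=41, a=2
  k=6: m=43, d=1, a=86
d=1 and a=2a₀=86 at k=6, so the next step gives (m, d) = (43, 41) again — its k=1 value — and the period has length 6.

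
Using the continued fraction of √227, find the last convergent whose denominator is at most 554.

√227 = [15; 15, 30, …] (period length 2).
Convergents:
  p_0/q_0 = 15/1
  p_1/q_1 = 226/15
  p_2/q_2 = 6795/451
  p_3/q_3 = 102151/6780
q_2 = 451 ≤ 554 < 6780 = q_3, so the answer is 6795/451.

6795/451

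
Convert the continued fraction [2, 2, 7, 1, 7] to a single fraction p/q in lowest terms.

Fold from the inside: start with 7/1.
  1 + 1/7 = 8/7
  7 + 7/8 = 63/8
  2 + 8/63 = 134/63
  2 + 63/134 = 331/134

331/134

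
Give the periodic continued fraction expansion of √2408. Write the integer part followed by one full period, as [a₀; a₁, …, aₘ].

[49; 14, 98]

a₀ = ⌊√2408⌋ = 49.
With m₀=0, d₀=1 and mₖ₊₁ = dₖaₖ − mₖ, dₖ₊₁ = (n − mₖ₊₁²)/dₖ, aₖ₊₁ = ⌊(a₀+mₖ₊₁)/dₖ₊₁⌋:
  k=1: m=49, d=7, a=14
  k=2: m=49, d=1, a=98
d=1 and a=2a₀=98 at k=2, so the next step gives (m, d) = (49, 7) again — its k=1 value — and the period has length 2.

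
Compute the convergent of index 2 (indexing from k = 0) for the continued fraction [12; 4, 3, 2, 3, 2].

159/13

Using pₖ = aₖpₖ₋₁ + pₖ₋₂, qₖ = aₖqₖ₋₁ + qₖ₋₂ (with p₋₁=1, p₋₂=0, q₋₁=0, q₋₂=1):
  k=0: a=12, p=12, q=1
  k=1: a=4, p=49, q=4
  k=2: a=3, p=159, q=13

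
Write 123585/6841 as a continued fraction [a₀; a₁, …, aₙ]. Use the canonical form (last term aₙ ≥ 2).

[18; 15, 3, 3, 2, 19]

123585 = 18*6841 + 447
6841 = 15*447 + 136
447 = 3*136 + 39
136 = 3*39 + 19
39 = 2*19 + 1
19 = 19*1 + 0  (stop)
So 123585/6841 = [18; 15, 3, 3, 2, 19].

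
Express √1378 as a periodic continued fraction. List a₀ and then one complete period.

a₀ = ⌊√1378⌋ = 37.
With m₀=0, d₀=1 and mₖ₊₁ = dₖaₖ − mₖ, dₖ₊₁ = (n − mₖ₊₁²)/dₖ, aₖ₊₁ = ⌊(a₀+mₖ₊₁)/dₖ₊₁⌋:
  k=1: m=37, d=9, a=8
  k=2: m=35, d=17, a=4
  k=3: m=33, d=17, a=4
  k=4: m=35, d=9, a=8
  k=5: m=37, d=1, a=74
d=1 and a=2a₀=74 at k=5, so the next step gives (m, d) = (37, 9) again — its k=1 value — and the period has length 5.

[37; 8, 4, 4, 8, 74]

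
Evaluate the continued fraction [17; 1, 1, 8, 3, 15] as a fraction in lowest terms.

14233/812

Fold from the inside: start with 15/1.
  3 + 1/15 = 46/15
  8 + 15/46 = 383/46
  1 + 46/383 = 429/383
  1 + 383/429 = 812/429
  17 + 429/812 = 14233/812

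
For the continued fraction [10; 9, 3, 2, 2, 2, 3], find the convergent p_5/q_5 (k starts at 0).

3851/381

Using pₖ = aₖpₖ₋₁ + pₖ₋₂, qₖ = aₖqₖ₋₁ + qₖ₋₂ (with p₋₁=1, p₋₂=0, q₋₁=0, q₋₂=1):
  k=0: a=10, p=10, q=1
  k=1: a=9, p=91, q=9
  k=2: a=3, p=283, q=28
  k=3: a=2, p=657, q=65
  k=4: a=2, p=1597, q=158
  k=5: a=2, p=3851, q=381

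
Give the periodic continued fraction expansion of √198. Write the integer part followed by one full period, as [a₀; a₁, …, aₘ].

a₀ = ⌊√198⌋ = 14.
With m₀=0, d₀=1 and mₖ₊₁ = dₖaₖ − mₖ, dₖ₊₁ = (n − mₖ₊₁²)/dₖ, aₖ₊₁ = ⌊(a₀+mₖ₊₁)/dₖ₊₁⌋:
  k=1: m=14, d=2, a=14
  k=2: m=14, d=1, a=28
d=1 and a=2a₀=28 at k=2, so the next step gives (m, d) = (14, 2) again — its k=1 value — and the period has length 2.

[14; 14, 28]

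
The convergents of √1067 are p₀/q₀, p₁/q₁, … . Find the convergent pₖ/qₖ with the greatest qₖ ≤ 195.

√1067 = [32; 1, 1, 1, 64, …] (period length 4).
Convergents:
  p_0/q_0 = 32/1
  p_1/q_1 = 33/1
  p_2/q_2 = 65/2
  p_3/q_3 = 98/3
  p_4/q_4 = 6337/194
  p_5/q_5 = 6435/197
q_4 = 194 ≤ 195 < 197 = q_5, so the answer is 6337/194.

6337/194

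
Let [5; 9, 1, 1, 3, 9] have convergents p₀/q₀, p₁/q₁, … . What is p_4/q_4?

342/67

Using pₖ = aₖpₖ₋₁ + pₖ₋₂, qₖ = aₖqₖ₋₁ + qₖ₋₂ (with p₋₁=1, p₋₂=0, q₋₁=0, q₋₂=1):
  k=0: a=5, p=5, q=1
  k=1: a=9, p=46, q=9
  k=2: a=1, p=51, q=10
  k=3: a=1, p=97, q=19
  k=4: a=3, p=342, q=67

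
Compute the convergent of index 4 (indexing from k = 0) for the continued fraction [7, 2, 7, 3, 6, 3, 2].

Using pₖ = aₖpₖ₋₁ + pₖ₋₂, qₖ = aₖqₖ₋₁ + qₖ₋₂ (with p₋₁=1, p₋₂=0, q₋₁=0, q₋₂=1):
  k=0: a=7, p=7, q=1
  k=1: a=2, p=15, q=2
  k=2: a=7, p=112, q=15
  k=3: a=3, p=351, q=47
  k=4: a=6, p=2218, q=297

2218/297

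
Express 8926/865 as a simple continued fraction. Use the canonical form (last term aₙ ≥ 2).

8926 = 10*865 + 276
865 = 3*276 + 37
276 = 7*37 + 17
37 = 2*17 + 3
17 = 5*3 + 2
3 = 1*2 + 1
2 = 2*1 + 0  (stop)
So 8926/865 = [10; 3, 7, 2, 5, 1, 2].

[10; 3, 7, 2, 5, 1, 2]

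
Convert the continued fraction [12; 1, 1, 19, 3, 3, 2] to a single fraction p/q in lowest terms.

Using pₖ = aₖpₖ₋₁ + pₖ₋₂ and qₖ = aₖqₖ₋₁ + qₖ₋₂:
  k=0: a=12, p=12, q=1
  k=1: a=1, p=13, q=1
  k=2: a=1, p=25, q=2
  k=3: a=19, p=488, q=39
  k=4: a=3, p=1489, q=119
  k=5: a=3, p=4955, q=396
  k=6: a=2, p=11399, q=911

11399/911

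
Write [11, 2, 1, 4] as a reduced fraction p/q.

159/14

Fold from the inside: start with 4/1.
  1 + 1/4 = 5/4
  2 + 4/5 = 14/5
  11 + 5/14 = 159/14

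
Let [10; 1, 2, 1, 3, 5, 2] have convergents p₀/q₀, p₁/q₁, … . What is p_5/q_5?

848/79

Using pₖ = aₖpₖ₋₁ + pₖ₋₂, qₖ = aₖqₖ₋₁ + qₖ₋₂ (with p₋₁=1, p₋₂=0, q₋₁=0, q₋₂=1):
  k=0: a=10, p=10, q=1
  k=1: a=1, p=11, q=1
  k=2: a=2, p=32, q=3
  k=3: a=1, p=43, q=4
  k=4: a=3, p=161, q=15
  k=5: a=5, p=848, q=79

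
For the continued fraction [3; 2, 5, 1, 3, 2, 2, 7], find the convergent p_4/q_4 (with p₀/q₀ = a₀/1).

Using pₖ = aₖpₖ₋₁ + pₖ₋₂, qₖ = aₖqₖ₋₁ + qₖ₋₂ (with p₋₁=1, p₋₂=0, q₋₁=0, q₋₂=1):
  k=0: a=3, p=3, q=1
  k=1: a=2, p=7, q=2
  k=2: a=5, p=38, q=11
  k=3: a=1, p=45, q=13
  k=4: a=3, p=173, q=50

173/50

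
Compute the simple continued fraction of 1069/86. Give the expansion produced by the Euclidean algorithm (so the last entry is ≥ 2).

1069 = 12×86 + 37
86 = 2×37 + 12
37 = 3×12 + 1
12 = 12×1 + 0  (stop)
So 1069/86 = [12; 2, 3, 12].

[12; 2, 3, 12]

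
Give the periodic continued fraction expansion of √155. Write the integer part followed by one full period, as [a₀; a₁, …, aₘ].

a₀ = ⌊√155⌋ = 12.
With m₀=0, d₀=1 and mₖ₊₁ = dₖaₖ − mₖ, dₖ₊₁ = (n − mₖ₊₁²)/dₖ, aₖ₊₁ = ⌊(a₀+mₖ₊₁)/dₖ₊₁⌋:
  k=1: m=12, d=11, a=2
  k=2: m=10, d=5, a=4
  k=3: m=10, d=11, a=2
  k=4: m=12, d=1, a=24
d=1 and a=2a₀=24 at k=4, so the next step gives (m, d) = (12, 11) again — its k=1 value — and the period has length 4.

[12; 2, 4, 2, 24]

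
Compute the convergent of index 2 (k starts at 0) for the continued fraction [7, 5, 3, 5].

Using pₖ = aₖpₖ₋₁ + pₖ₋₂, qₖ = aₖqₖ₋₁ + qₖ₋₂ (with p₋₁=1, p₋₂=0, q₋₁=0, q₋₂=1):
  k=0: a=7, p=7, q=1
  k=1: a=5, p=36, q=5
  k=2: a=3, p=115, q=16

115/16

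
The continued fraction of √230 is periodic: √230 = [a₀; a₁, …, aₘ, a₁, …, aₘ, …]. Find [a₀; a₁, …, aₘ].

a₀ = ⌊√230⌋ = 15.
With m₀=0, d₀=1 and mₖ₊₁ = dₖaₖ − mₖ, dₖ₊₁ = (n − mₖ₊₁²)/dₖ, aₖ₊₁ = ⌊(a₀+mₖ₊₁)/dₖ₊₁⌋:
  k=1: m=15, d=5, a=6
  k=2: m=15, d=1, a=30
d=1 and a=2a₀=30 at k=2, so the next step gives (m, d) = (15, 5) again — its k=1 value — and the period has length 2.

[15; 6, 30]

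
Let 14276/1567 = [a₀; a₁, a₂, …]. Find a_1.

14276 = 9·1567 + 173   →  a_0 = 9
1567 = 9·173 + 10   →  a_1 = 9

9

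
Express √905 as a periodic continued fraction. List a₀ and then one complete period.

[30; 12, 60]

a₀ = ⌊√905⌋ = 30.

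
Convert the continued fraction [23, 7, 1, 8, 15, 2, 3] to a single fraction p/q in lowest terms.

178631/7724

Fold from the inside: start with 3/1.
  2 + 1/3 = 7/3
  15 + 3/7 = 108/7
  8 + 7/108 = 871/108
  1 + 108/871 = 979/871
  7 + 871/979 = 7724/979
  23 + 979/7724 = 178631/7724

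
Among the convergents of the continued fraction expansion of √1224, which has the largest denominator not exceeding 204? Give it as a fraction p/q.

2449/70

√1224 = [34; 1, 68, …] (period length 2).
Convergents:
  p_0/q_0 = 34/1
  p_1/q_1 = 35/1
  p_2/q_2 = 2414/69
  p_3/q_3 = 2449/70
  p_4/q_4 = 168946/4829
q_3 = 70 ≤ 204 < 4829 = q_4, so the answer is 2449/70.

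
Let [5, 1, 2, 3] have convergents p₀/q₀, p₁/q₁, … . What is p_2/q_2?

Using pₖ = aₖpₖ₋₁ + pₖ₋₂, qₖ = aₖqₖ₋₁ + qₖ₋₂ (with p₋₁=1, p₋₂=0, q₋₁=0, q₋₂=1):
  k=0: a=5, p=5, q=1
  k=1: a=1, p=6, q=1
  k=2: a=2, p=17, q=3

17/3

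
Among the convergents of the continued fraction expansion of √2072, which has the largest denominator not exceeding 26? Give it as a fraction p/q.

√2072 = [45; 1, 1, 12, 1, 1, 90, …] (period length 6).
Convergents:
  p_0/q_0 = 45/1
  p_1/q_1 = 46/1
  p_2/q_2 = 91/2
  p_3/q_3 = 1138/25
  p_4/q_4 = 1229/27
q_3 = 25 ≤ 26 < 27 = q_4, so the answer is 1138/25.

1138/25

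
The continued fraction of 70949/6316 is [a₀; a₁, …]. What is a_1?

4

70949 = 11·6316 + 1473   →  a_0 = 11
6316 = 4·1473 + 424   →  a_1 = 4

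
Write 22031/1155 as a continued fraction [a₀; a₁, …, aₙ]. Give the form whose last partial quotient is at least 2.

22031 = 19*1155 + 86
1155 = 13*86 + 37
86 = 2*37 + 12
37 = 3*12 + 1
12 = 12*1 + 0  (stop)
So 22031/1155 = [19; 13, 2, 3, 12].

[19; 13, 2, 3, 12]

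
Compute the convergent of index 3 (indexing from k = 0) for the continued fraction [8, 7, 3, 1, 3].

Using pₖ = aₖpₖ₋₁ + pₖ₋₂, qₖ = aₖqₖ₋₁ + qₖ₋₂ (with p₋₁=1, p₋₂=0, q₋₁=0, q₋₂=1):
  k=0: a=8, p=8, q=1
  k=1: a=7, p=57, q=7
  k=2: a=3, p=179, q=22
  k=3: a=1, p=236, q=29

236/29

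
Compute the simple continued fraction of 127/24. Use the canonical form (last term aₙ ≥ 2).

127 = 5*24 + 7
24 = 3*7 + 3
7 = 2*3 + 1
3 = 3*1 + 0  (stop)
So 127/24 = [5; 3, 2, 3].

[5; 3, 2, 3]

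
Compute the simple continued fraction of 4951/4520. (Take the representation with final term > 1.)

[1; 10, 2, 19, 11]

4951 = 1×4520 + 431
4520 = 10×431 + 210
431 = 2×210 + 11
210 = 19×11 + 1
11 = 11×1 + 0  (stop)
So 4951/4520 = [1; 10, 2, 19, 11].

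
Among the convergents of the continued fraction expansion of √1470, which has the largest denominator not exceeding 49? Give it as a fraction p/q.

√1470 = [38; 2, 1, 14, 1, 2, 76, …] (period length 6).
Convergents:
  p_0/q_0 = 38/1
  p_1/q_1 = 77/2
  p_2/q_2 = 115/3
  p_3/q_3 = 1687/44
  p_4/q_4 = 1802/47
  p_5/q_5 = 5291/138
q_4 = 47 ≤ 49 < 138 = q_5, so the answer is 1802/47.

1802/47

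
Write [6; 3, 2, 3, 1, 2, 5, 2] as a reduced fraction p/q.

Using pₖ = aₖpₖ₋₁ + pₖ₋₂ and qₖ = aₖqₖ₋₁ + qₖ₋₂:
  k=0: a=6, p=6, q=1
  k=1: a=3, p=19, q=3
  k=2: a=2, p=44, q=7
  k=3: a=3, p=151, q=24
  k=4: a=1, p=195, q=31
  k=5: a=2, p=541, q=86
  k=6: a=5, p=2900, q=461
  k=7: a=2, p=6341, q=1008

6341/1008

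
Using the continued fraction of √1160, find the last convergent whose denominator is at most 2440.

√1160 = [34; 17, 68, …] (period length 2).
Convergents:
  p_0/q_0 = 34/1
  p_1/q_1 = 579/17
  p_2/q_2 = 39406/1157
  p_3/q_3 = 670481/19686
q_2 = 1157 ≤ 2440 < 19686 = q_3, so the answer is 39406/1157.

39406/1157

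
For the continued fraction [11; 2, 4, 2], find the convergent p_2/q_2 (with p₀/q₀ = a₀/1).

103/9

Using pₖ = aₖpₖ₋₁ + pₖ₋₂, qₖ = aₖqₖ₋₁ + qₖ₋₂ (with p₋₁=1, p₋₂=0, q₋₁=0, q₋₂=1):
  k=0: a=11, p=11, q=1
  k=1: a=2, p=23, q=2
  k=2: a=4, p=103, q=9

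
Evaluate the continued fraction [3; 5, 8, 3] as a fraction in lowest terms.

Fold from the inside: start with 3/1.
  8 + 1/3 = 25/3
  5 + 3/25 = 128/25
  3 + 25/128 = 409/128

409/128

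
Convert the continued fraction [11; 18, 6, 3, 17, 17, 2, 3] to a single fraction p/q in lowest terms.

8083944/731243

Using pₖ = aₖpₖ₋₁ + pₖ₋₂ and qₖ = aₖqₖ₋₁ + qₖ₋₂:
  k=0: a=11, p=11, q=1
  k=1: a=18, p=199, q=18
  k=2: a=6, p=1205, q=109
  k=3: a=3, p=3814, q=345
  k=4: a=17, p=66043, q=5974
  k=5: a=17, p=1126545, q=101903
  k=6: a=2, p=2319133, q=209780
  k=7: a=3, p=8083944, q=731243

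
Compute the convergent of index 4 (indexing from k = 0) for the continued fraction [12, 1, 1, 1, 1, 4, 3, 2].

Using pₖ = aₖpₖ₋₁ + pₖ₋₂, qₖ = aₖqₖ₋₁ + qₖ₋₂ (with p₋₁=1, p₋₂=0, q₋₁=0, q₋₂=1):
  k=0: a=12, p=12, q=1
  k=1: a=1, p=13, q=1
  k=2: a=1, p=25, q=2
  k=3: a=1, p=38, q=3
  k=4: a=1, p=63, q=5

63/5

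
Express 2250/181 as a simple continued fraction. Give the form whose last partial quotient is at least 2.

2250 = 12·181 + 78
181 = 2·78 + 25
78 = 3·25 + 3
25 = 8·3 + 1
3 = 3·1 + 0  (stop)
So 2250/181 = [12; 2, 3, 8, 3].

[12; 2, 3, 8, 3]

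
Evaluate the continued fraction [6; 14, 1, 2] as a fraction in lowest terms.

267/44

Fold from the inside: start with 2/1.
  1 + 1/2 = 3/2
  14 + 2/3 = 44/3
  6 + 3/44 = 267/44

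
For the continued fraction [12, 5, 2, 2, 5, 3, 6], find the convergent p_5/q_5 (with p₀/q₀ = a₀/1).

Using pₖ = aₖpₖ₋₁ + pₖ₋₂, qₖ = aₖqₖ₋₁ + qₖ₋₂ (with p₋₁=1, p₋₂=0, q₋₁=0, q₋₂=1):
  k=0: a=12, p=12, q=1
  k=1: a=5, p=61, q=5
  k=2: a=2, p=134, q=11
  k=3: a=2, p=329, q=27
  k=4: a=5, p=1779, q=146
  k=5: a=3, p=5666, q=465

5666/465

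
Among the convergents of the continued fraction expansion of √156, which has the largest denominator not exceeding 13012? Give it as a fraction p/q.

62425/4998

√156 = [12; 2, 24, …] (period length 2).
Convergents:
  p_0/q_0 = 12/1
  p_1/q_1 = 25/2
  p_2/q_2 = 612/49
  p_3/q_3 = 1249/100
  p_4/q_4 = 30588/2449
  p_5/q_5 = 62425/4998
  p_6/q_6 = 1528788/122401
q_5 = 4998 ≤ 13012 < 122401 = q_6, so the answer is 62425/4998.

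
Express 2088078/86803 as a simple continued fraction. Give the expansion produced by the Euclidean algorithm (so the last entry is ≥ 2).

2088078 = 24*86803 + 4806
86803 = 18*4806 + 295
4806 = 16*295 + 86
295 = 3*86 + 37
86 = 2*37 + 12
37 = 3*12 + 1
12 = 12*1 + 0  (stop)
So 2088078/86803 = [24; 18, 16, 3, 2, 3, 12].

[24; 18, 16, 3, 2, 3, 12]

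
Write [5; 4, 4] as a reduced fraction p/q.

89/17

Using pₖ = aₖpₖ₋₁ + pₖ₋₂ and qₖ = aₖqₖ₋₁ + qₖ₋₂:
  k=0: a=5, p=5, q=1
  k=1: a=4, p=21, q=4
  k=2: a=4, p=89, q=17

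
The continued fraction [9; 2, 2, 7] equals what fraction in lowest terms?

348/37

Fold from the inside: start with 7/1.
  2 + 1/7 = 15/7
  2 + 7/15 = 37/15
  9 + 15/37 = 348/37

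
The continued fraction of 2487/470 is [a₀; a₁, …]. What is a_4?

9

2487 = 5·470 + 137   →  a_0 = 5
470 = 3·137 + 59   →  a_1 = 3
137 = 2·59 + 19   →  a_2 = 2
59 = 3·19 + 2   →  a_3 = 3
19 = 9·2 + 1   →  a_4 = 9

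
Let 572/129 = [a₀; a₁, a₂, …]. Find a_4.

2

572 = 4·129 + 56   →  a_0 = 4
129 = 2·56 + 17   →  a_1 = 2
56 = 3·17 + 5   →  a_2 = 3
17 = 3·5 + 2   →  a_3 = 3
5 = 2·2 + 1   →  a_4 = 2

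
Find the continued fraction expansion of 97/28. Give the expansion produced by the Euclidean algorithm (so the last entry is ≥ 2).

97 = 3·28 + 13
28 = 2·13 + 2
13 = 6·2 + 1
2 = 2·1 + 0  (stop)
So 97/28 = [3; 2, 6, 2].

[3; 2, 6, 2]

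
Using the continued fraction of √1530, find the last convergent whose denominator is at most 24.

352/9

√1530 = [39; 8, 1, 2, 8, 2, 1, 8, 78, …] (period length 8).
Convergents:
  p_0/q_0 = 39/1
  p_1/q_1 = 313/8
  p_2/q_2 = 352/9
  p_3/q_3 = 1017/26
q_2 = 9 ≤ 24 < 26 = q_3, so the answer is 352/9.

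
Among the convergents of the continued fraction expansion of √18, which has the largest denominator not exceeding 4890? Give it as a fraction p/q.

19601/4620

√18 = [4; 4, 8, …] (period length 2).
Convergents:
  p_0/q_0 = 4/1
  p_1/q_1 = 17/4
  p_2/q_2 = 140/33
  p_3/q_3 = 577/136
  p_4/q_4 = 4756/1121
  p_5/q_5 = 19601/4620
  p_6/q_6 = 161564/38081
q_5 = 4620 ≤ 4890 < 38081 = q_6, so the answer is 19601/4620.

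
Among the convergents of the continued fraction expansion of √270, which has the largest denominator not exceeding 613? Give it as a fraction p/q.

5291/322

√270 = [16; 2, 3, 6, 3, 2, 32, …] (period length 6).
Convergents:
  p_0/q_0 = 16/1
  p_1/q_1 = 33/2
  p_2/q_2 = 115/7
  p_3/q_3 = 723/44
  p_4/q_4 = 2284/139
  p_5/q_5 = 5291/322
  p_6/q_6 = 171596/10443
q_5 = 322 ≤ 613 < 10443 = q_6, so the answer is 5291/322.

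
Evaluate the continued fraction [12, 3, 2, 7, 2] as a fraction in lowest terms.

1364/111

Fold from the inside: start with 2/1.
  7 + 1/2 = 15/2
  2 + 2/15 = 32/15
  3 + 15/32 = 111/32
  12 + 32/111 = 1364/111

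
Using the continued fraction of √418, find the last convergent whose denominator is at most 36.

√418 = [20; 2, 4, 20, 4, 2, 40, …] (period length 6).
Convergents:
  p_0/q_0 = 20/1
  p_1/q_1 = 41/2
  p_2/q_2 = 184/9
  p_3/q_3 = 3721/182
q_2 = 9 ≤ 36 < 182 = q_3, so the answer is 184/9.

184/9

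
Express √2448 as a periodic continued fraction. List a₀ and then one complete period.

a₀ = ⌊√2448⌋ = 49.
With m₀=0, d₀=1 and mₖ₊₁ = dₖaₖ − mₖ, dₖ₊₁ = (n − mₖ₊₁²)/dₖ, aₖ₊₁ = ⌊(a₀+mₖ₊₁)/dₖ₊₁⌋:
  k=1: m=49, d=47, a=2
  k=2: m=45, d=9, a=10
  k=3: m=45, d=47, a=2
  k=4: m=49, d=1, a=98
d=1 and a=2a₀=98 at k=4, so the next step gives (m, d) = (49, 47) again — its k=1 value — and the period has length 4.

[49; 2, 10, 2, 98]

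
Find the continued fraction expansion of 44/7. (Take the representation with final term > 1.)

44 = 6·7 + 2
7 = 3·2 + 1
2 = 2·1 + 0  (stop)
So 44/7 = [6; 3, 2].

[6; 3, 2]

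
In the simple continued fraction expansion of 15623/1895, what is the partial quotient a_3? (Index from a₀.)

15623 = 8·1895 + 463   →  a_0 = 8
1895 = 4·463 + 43   →  a_1 = 4
463 = 10·43 + 33   →  a_2 = 10
43 = 1·33 + 10   →  a_3 = 1

1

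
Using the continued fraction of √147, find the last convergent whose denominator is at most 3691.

18817/1552

√147 = [12; 8, 24, …] (period length 2).
Convergents:
  p_0/q_0 = 12/1
  p_1/q_1 = 97/8
  p_2/q_2 = 2340/193
  p_3/q_3 = 18817/1552
  p_4/q_4 = 453948/37441
q_3 = 1552 ≤ 3691 < 37441 = q_4, so the answer is 18817/1552.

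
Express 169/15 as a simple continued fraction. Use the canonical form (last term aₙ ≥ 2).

169 = 11*15 + 4
15 = 3*4 + 3
4 = 1*3 + 1
3 = 3*1 + 0  (stop)
So 169/15 = [11; 3, 1, 3].

[11; 3, 1, 3]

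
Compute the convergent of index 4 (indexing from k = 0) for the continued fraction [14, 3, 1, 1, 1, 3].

157/11

Using pₖ = aₖpₖ₋₁ + pₖ₋₂, qₖ = aₖqₖ₋₁ + qₖ₋₂ (with p₋₁=1, p₋₂=0, q₋₁=0, q₋₂=1):
  k=0: a=14, p=14, q=1
  k=1: a=3, p=43, q=3
  k=2: a=1, p=57, q=4
  k=3: a=1, p=100, q=7
  k=4: a=1, p=157, q=11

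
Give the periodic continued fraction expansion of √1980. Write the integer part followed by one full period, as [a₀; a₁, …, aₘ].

a₀ = ⌊√1980⌋ = 44.
With m₀=0, d₀=1 and mₖ₊₁ = dₖaₖ − mₖ, dₖ₊₁ = (n − mₖ₊₁²)/dₖ, aₖ₊₁ = ⌊(a₀+mₖ₊₁)/dₖ₊₁⌋:
  k=1: m=44, d=44, a=2
  k=2: m=44, d=1, a=88
d=1 and a=2a₀=88 at k=2, so the next step gives (m, d) = (44, 44) again — its k=1 value — and the period has length 2.

[44; 2, 88]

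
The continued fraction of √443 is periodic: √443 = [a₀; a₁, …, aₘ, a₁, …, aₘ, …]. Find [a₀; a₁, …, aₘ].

a₀ = ⌊√443⌋ = 21.
With m₀=0, d₀=1 and mₖ₊₁ = dₖaₖ − mₖ, dₖ₊₁ = (n − mₖ₊₁²)/dₖ, aₖ₊₁ = ⌊(a₀+mₖ₊₁)/dₖ₊₁⌋:
  k=1: m=21, d=2, a=21
  k=2: m=21, d=1, a=42
d=1 and a=2a₀=42 at k=2, so the next step gives (m, d) = (21, 2) again — its k=1 value — and the period has length 2.

[21; 21, 42]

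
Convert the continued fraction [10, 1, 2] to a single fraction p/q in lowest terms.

Fold from the inside: start with 2/1.
  1 + 1/2 = 3/2
  10 + 2/3 = 32/3

32/3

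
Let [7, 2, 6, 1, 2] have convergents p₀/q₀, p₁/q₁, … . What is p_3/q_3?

Using pₖ = aₖpₖ₋₁ + pₖ₋₂, qₖ = aₖqₖ₋₁ + qₖ₋₂ (with p₋₁=1, p₋₂=0, q₋₁=0, q₋₂=1):
  k=0: a=7, p=7, q=1
  k=1: a=2, p=15, q=2
  k=2: a=6, p=97, q=13
  k=3: a=1, p=112, q=15

112/15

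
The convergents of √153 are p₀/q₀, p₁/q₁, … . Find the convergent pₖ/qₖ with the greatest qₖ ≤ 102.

804/65

√153 = [12; 2, 1, 2, 2, 2, 1, 2, 24, …] (period length 8).
Convergents:
  p_0/q_0 = 12/1
  p_1/q_1 = 25/2
  p_2/q_2 = 37/3
  p_3/q_3 = 99/8
  p_4/q_4 = 235/19
  p_5/q_5 = 569/46
  p_6/q_6 = 804/65
  p_7/q_7 = 2177/176
q_6 = 65 ≤ 102 < 176 = q_7, so the answer is 804/65.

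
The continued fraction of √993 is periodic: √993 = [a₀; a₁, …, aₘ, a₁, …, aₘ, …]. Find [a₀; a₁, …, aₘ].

[31; 1, 1, 20, 1, 1, 62]

a₀ = ⌊√993⌋ = 31.
With m₀=0, d₀=1 and mₖ₊₁ = dₖaₖ − mₖ, dₖ₊₁ = (n − mₖ₊₁²)/dₖ, aₖ₊₁ = ⌊(a₀+mₖ₊₁)/dₖ₊₁⌋:
  k=1: m=31, d=32, a=1
  k=2: m=1, d=31, a=1
  k=3: m=30, d=3, a=20
  k=4: m=30, d=31, a=1
  k=5: m=1, d=32, a=1
  k=6: m=31, d=1, a=62
d=1 and a=2a₀=62 at k=6, so the next step gives (m, d) = (31, 32) again — its k=1 value — and the period has length 6.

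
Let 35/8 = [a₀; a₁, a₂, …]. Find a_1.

35 = 4·8 + 3   →  a_0 = 4
8 = 2·3 + 2   →  a_1 = 2

2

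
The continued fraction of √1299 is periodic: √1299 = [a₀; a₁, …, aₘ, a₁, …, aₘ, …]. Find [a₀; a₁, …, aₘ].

a₀ = ⌊√1299⌋ = 36.
With m₀=0, d₀=1 and mₖ₊₁ = dₖaₖ − mₖ, dₖ₊₁ = (n − mₖ₊₁²)/dₖ, aₖ₊₁ = ⌊(a₀+mₖ₊₁)/dₖ₊₁⌋:
  k=1: m=36, d=3, a=24
  k=2: m=36, d=1, a=72
d=1 and a=2a₀=72 at k=2, so the next step gives (m, d) = (36, 3) again — its k=1 value — and the period has length 2.

[36; 24, 72]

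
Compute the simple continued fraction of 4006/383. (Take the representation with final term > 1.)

4006 = 10·383 + 176
383 = 2·176 + 31
176 = 5·31 + 21
31 = 1·21 + 10
21 = 2·10 + 1
10 = 10·1 + 0  (stop)
So 4006/383 = [10; 2, 5, 1, 2, 10].

[10; 2, 5, 1, 2, 10]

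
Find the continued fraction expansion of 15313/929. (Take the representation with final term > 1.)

[16; 2, 14, 2, 15]

15313 = 16×929 + 449
929 = 2×449 + 31
449 = 14×31 + 15
31 = 2×15 + 1
15 = 15×1 + 0  (stop)
So 15313/929 = [16; 2, 14, 2, 15].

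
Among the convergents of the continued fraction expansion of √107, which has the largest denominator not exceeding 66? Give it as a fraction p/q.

331/32

√107 = [10; 2, 1, 9, 1, 2, 20, …] (period length 6).
Convergents:
  p_0/q_0 = 10/1
  p_1/q_1 = 21/2
  p_2/q_2 = 31/3
  p_3/q_3 = 300/29
  p_4/q_4 = 331/32
  p_5/q_5 = 962/93
q_4 = 32 ≤ 66 < 93 = q_5, so the answer is 331/32.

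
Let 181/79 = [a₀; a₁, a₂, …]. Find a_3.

181 = 2·79 + 23   →  a_0 = 2
79 = 3·23 + 10   →  a_1 = 3
23 = 2·10 + 3   →  a_2 = 2
10 = 3·3 + 1   →  a_3 = 3

3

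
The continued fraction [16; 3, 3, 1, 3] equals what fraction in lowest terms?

Fold from the inside: start with 3/1.
  1 + 1/3 = 4/3
  3 + 3/4 = 15/4
  3 + 4/15 = 49/15
  16 + 15/49 = 799/49

799/49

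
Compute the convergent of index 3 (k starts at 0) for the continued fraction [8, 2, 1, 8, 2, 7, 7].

Using pₖ = aₖpₖ₋₁ + pₖ₋₂, qₖ = aₖqₖ₋₁ + qₖ₋₂ (with p₋₁=1, p₋₂=0, q₋₁=0, q₋₂=1):
  k=0: a=8, p=8, q=1
  k=1: a=2, p=17, q=2
  k=2: a=1, p=25, q=3
  k=3: a=8, p=217, q=26

217/26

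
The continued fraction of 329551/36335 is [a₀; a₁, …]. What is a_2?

329551 = 9·36335 + 2536   →  a_0 = 9
36335 = 14·2536 + 831   →  a_1 = 14
2536 = 3·831 + 43   →  a_2 = 3

3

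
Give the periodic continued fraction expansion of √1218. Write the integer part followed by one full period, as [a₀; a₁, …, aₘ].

[34; 1, 8, 1, 68]

a₀ = ⌊√1218⌋ = 34.
With m₀=0, d₀=1 and mₖ₊₁ = dₖaₖ − mₖ, dₖ₊₁ = (n − mₖ₊₁²)/dₖ, aₖ₊₁ = ⌊(a₀+mₖ₊₁)/dₖ₊₁⌋:
  k=1: m=34, d=62, a=1
  k=2: m=28, d=7, a=8
  k=3: m=28, d=62, a=1
  k=4: m=34, d=1, a=68
d=1 and a=2a₀=68 at k=4, so the next step gives (m, d) = (34, 62) again — its k=1 value — and the period has length 4.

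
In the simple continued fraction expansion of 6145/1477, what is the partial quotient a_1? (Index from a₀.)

6145 = 4·1477 + 237   →  a_0 = 4
1477 = 6·237 + 55   →  a_1 = 6

6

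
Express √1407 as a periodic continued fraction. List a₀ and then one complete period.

[37; 1, 1, 24, 1, 1, 74]

a₀ = ⌊√1407⌋ = 37.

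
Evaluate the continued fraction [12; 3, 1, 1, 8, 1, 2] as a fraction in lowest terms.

Fold from the inside: start with 2/1.
  1 + 1/2 = 3/2
  8 + 2/3 = 26/3
  1 + 3/26 = 29/26
  1 + 26/29 = 55/29
  3 + 29/55 = 194/55
  12 + 55/194 = 2383/194

2383/194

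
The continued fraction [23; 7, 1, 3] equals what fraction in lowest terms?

Fold from the inside: start with 3/1.
  1 + 1/3 = 4/3
  7 + 3/4 = 31/4
  23 + 4/31 = 717/31

717/31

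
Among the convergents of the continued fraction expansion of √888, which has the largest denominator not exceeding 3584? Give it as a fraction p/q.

√888 = [29; 1, 3, 1, 58, …] (period length 4).
Convergents:
  p_0/q_0 = 29/1
  p_1/q_1 = 30/1
  p_2/q_2 = 119/4
  p_3/q_3 = 149/5
  p_4/q_4 = 8761/294
  p_5/q_5 = 8910/299
  p_6/q_6 = 35491/1191
  p_7/q_7 = 44401/1490
  p_8/q_8 = 2610749/87611
q_7 = 1490 ≤ 3584 < 87611 = q_8, so the answer is 44401/1490.

44401/1490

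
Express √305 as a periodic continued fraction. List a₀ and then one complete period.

a₀ = ⌊√305⌋ = 17.
With m₀=0, d₀=1 and mₖ₊₁ = dₖaₖ − mₖ, dₖ₊₁ = (n − mₖ₊₁²)/dₖ, aₖ₊₁ = ⌊(a₀+mₖ₊₁)/dₖ₊₁⌋:
  k=1: m=17, d=16, a=2
  k=2: m=15, d=5, a=6
  k=3: m=15, d=16, a=2
  k=4: m=17, d=1, a=34
d=1 and a=2a₀=34 at k=4, so the next step gives (m, d) = (17, 16) again — its k=1 value — and the period has length 4.

[17; 2, 6, 2, 34]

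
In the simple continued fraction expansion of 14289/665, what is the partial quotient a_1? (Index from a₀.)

2

14289 = 21·665 + 324   →  a_0 = 21
665 = 2·324 + 17   →  a_1 = 2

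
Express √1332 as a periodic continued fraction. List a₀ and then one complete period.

a₀ = ⌊√1332⌋ = 36.
With m₀=0, d₀=1 and mₖ₊₁ = dₖaₖ − mₖ, dₖ₊₁ = (n − mₖ₊₁²)/dₖ, aₖ₊₁ = ⌊(a₀+mₖ₊₁)/dₖ₊₁⌋:
  k=1: m=36, d=36, a=2
  k=2: m=36, d=1, a=72
d=1 and a=2a₀=72 at k=2, so the next step gives (m, d) = (36, 36) again — its k=1 value — and the period has length 2.

[36; 2, 72]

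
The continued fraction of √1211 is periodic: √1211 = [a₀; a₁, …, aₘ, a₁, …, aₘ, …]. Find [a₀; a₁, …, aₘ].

a₀ = ⌊√1211⌋ = 34.
With m₀=0, d₀=1 and mₖ₊₁ = dₖaₖ − mₖ, dₖ₊₁ = (n − mₖ₊₁²)/dₖ, aₖ₊₁ = ⌊(a₀+mₖ₊₁)/dₖ₊₁⌋:
  k=1: m=34, d=55, a=1
  k=2: m=21, d=14, a=3
  k=3: m=21, d=55, a=1
  k=4: m=34, d=1, a=68
d=1 and a=2a₀=68 at k=4, so the next step gives (m, d) = (34, 55) again — its k=1 value — and the period has length 4.

[34; 1, 3, 1, 68]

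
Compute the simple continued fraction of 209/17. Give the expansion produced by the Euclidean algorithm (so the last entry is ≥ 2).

209 = 12·17 + 5
17 = 3·5 + 2
5 = 2·2 + 1
2 = 2·1 + 0  (stop)
So 209/17 = [12; 3, 2, 2].

[12; 3, 2, 2]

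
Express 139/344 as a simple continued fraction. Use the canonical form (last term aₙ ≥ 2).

139 = 0·344 + 139
344 = 2·139 + 66
139 = 2·66 + 7
66 = 9·7 + 3
7 = 2·3 + 1
3 = 3·1 + 0  (stop)
So 139/344 = [0; 2, 2, 9, 2, 3].

[0; 2, 2, 9, 2, 3]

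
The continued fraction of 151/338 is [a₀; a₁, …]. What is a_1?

2

151 = 0·338 + 151   →  a_0 = 0
338 = 2·151 + 36   →  a_1 = 2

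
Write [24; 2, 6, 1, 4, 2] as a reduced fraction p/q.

3939/161

Fold from the inside: start with 2/1.
  4 + 1/2 = 9/2
  1 + 2/9 = 11/9
  6 + 9/11 = 75/11
  2 + 11/75 = 161/75
  24 + 75/161 = 3939/161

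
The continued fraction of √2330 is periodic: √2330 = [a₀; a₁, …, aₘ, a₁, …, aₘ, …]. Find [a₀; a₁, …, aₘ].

[48; 3, 1, 2, 2, 1, 3, 96]

a₀ = ⌊√2330⌋ = 48.
With m₀=0, d₀=1 and mₖ₊₁ = dₖaₖ − mₖ, dₖ₊₁ = (n − mₖ₊₁²)/dₖ, aₖ₊₁ = ⌊(a₀+mₖ₊₁)/dₖ₊₁⌋:
  k=1: m=48, d=26, a=3
  k=2: m=30, d=55, a=1
  k=3: m=25, d=31, a=2
  k=4: m=37, d=31, a=2
  k=5: m=25, d=55, a=1
  k=6: m=30, d=26, a=3
  k=7: m=48, d=1, a=96
d=1 and a=2a₀=96 at k=7, so the next step gives (m, d) = (48, 26) again — its k=1 value — and the period has length 7.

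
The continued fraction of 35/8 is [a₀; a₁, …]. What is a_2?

35 = 4·8 + 3   →  a_0 = 4
8 = 2·3 + 2   →  a_1 = 2
3 = 1·2 + 1   →  a_2 = 1

1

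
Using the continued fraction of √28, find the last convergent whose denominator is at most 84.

√28 = [5; 3, 2, 3, 10, …] (period length 4).
Convergents:
  p_0/q_0 = 5/1
  p_1/q_1 = 16/3
  p_2/q_2 = 37/7
  p_3/q_3 = 127/24
  p_4/q_4 = 1307/247
q_3 = 24 ≤ 84 < 247 = q_4, so the answer is 127/24.

127/24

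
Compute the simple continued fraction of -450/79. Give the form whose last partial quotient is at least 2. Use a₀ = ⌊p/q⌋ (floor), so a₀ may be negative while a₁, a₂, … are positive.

-450 = -6*79 + 24
79 = 3*24 + 7
24 = 3*7 + 3
7 = 2*3 + 1
3 = 3*1 + 0  (stop)
So -450/79 = [-6; 3, 3, 2, 3].

[-6; 3, 3, 2, 3]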